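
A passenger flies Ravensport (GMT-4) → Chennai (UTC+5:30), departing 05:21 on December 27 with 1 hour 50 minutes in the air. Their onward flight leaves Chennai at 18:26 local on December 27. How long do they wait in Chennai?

1 hour 45 minutes

Convert departure to UTC: 05:21 + 4:00 = 09:21 UTC on Dec 27.
Add 1 hour and 50 minutes flight time → 11:11 UTC.
Chennai is UTC+5:30, so local arrival = 11:11 + 5:30 = 16:41 on Dec 27.
Layover = 18:26 − 16:41 = 1 hour 45 minutes.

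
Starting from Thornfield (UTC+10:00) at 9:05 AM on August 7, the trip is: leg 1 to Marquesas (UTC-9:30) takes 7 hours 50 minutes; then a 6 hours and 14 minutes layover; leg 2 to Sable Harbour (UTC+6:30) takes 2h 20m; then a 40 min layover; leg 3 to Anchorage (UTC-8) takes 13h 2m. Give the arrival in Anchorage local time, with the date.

9:11 PM on August 7

Convert departure to UTC: 9:05 AM − 10:00 = 11:05 PM UTC on Aug 6.
Add 7 hours and 50 minutes leg 1 → 6:55 AM UTC (Aug 7).
Add 6 hours and 14 minutes layover in Marquesas → 1:09 PM UTC.
Add 2 hours and 20 minutes leg 2 → 3:29 PM UTC.
Add 40 minutes layover in Sable Harbour → 4:09 PM UTC.
Add 13 hours and 2 minutes leg 3 → 5:11 AM UTC (Aug 8).
Anchorage is UTC−8:00, so local arrival = 5:11 AM − 8:00 = 9:11 PM on Aug 7.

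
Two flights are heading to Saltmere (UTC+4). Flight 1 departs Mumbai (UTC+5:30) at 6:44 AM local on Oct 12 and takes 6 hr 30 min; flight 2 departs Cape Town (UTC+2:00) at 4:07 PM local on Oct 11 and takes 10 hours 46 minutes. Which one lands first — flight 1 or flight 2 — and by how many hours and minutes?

Flight 1 in UTC: 6:44 AM − 5:30 = 1:14 AM on Oct 12.
+6 hours 30 minutes → arrive 7:44 AM UTC on Oct 12.
Flight 2 in UTC: 4:07 PM − 2:00 = 2:07 PM on Oct 11.
+10 hours and 46 minutes → arrive 12:53 AM UTC on Oct 12.
Flight 2 lands earlier by 6 hours 51 minutes.

the second, by 6 hours 51 minutes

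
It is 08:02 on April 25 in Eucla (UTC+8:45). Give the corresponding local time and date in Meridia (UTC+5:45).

05:02 on April 25

In UTC: 08:02 − 8:45 = 23:17 on Apr 24.
Meridia is UTC+5:45: 23:17 + 5:45 = 05:02 on Apr 25.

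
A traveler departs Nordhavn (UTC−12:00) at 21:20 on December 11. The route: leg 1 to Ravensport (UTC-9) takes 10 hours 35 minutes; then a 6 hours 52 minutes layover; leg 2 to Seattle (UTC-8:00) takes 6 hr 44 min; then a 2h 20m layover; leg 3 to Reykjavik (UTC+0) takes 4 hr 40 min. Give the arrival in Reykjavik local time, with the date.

Convert departure to UTC: 21:20 + 12:00 = 09:20 UTC on Dec 12.
Add 10 hours 35 minutes leg 1 → 19:55 UTC.
Add 6 hours 52 minutes layover in Ravensport → 02:47 UTC (Dec 13).
Add 6 hours 44 minutes leg 2 → 09:31 UTC.
Add 2 hours and 20 minutes layover in Seattle → 11:51 UTC.
Add 4 hours 40 minutes leg 3 → 16:31 UTC.
Reykjavik is UTC+0, so local arrival is the same: 16:31 on Dec 13.

16:31 on December 13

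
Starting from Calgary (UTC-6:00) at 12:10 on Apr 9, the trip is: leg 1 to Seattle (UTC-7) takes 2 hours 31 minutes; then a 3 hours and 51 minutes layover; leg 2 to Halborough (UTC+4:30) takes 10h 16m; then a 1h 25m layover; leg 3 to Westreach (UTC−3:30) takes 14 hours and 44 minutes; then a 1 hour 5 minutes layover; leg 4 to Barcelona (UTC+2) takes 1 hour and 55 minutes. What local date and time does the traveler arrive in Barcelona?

Convert departure to UTC: 12:10 + 6:00 = 18:10 UTC on Apr 9.
Add 2 hours 31 minutes leg 1 → 20:41 UTC.
Add 3 hours and 51 minutes layover in Seattle → 00:32 UTC (Apr 10).
Add 10 hours 16 minutes leg 2 → 10:48 UTC.
Add 1 hour 25 minutes layover in Halborough → 12:13 UTC.
Add 14 hours 44 minutes leg 3 → 02:57 UTC (Apr 11).
Add 1 hour 5 minutes layover in Westreach → 04:02 UTC.
Add 1 hour 55 minutes leg 4 → 05:57 UTC.
Barcelona is UTC+2:00, so local arrival = 05:57 + 2:00 = 07:57 on Apr 11.

07:57 on Apr 11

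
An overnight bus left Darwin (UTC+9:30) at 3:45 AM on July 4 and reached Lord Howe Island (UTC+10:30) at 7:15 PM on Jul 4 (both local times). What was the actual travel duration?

Lord Howe Island is 1:00 ahead of Darwin.
Clock-face elapsed time (ignoring zones) is 15 hours 30 minutes.
Actual elapsed = 15 hours 30 minutes − 1:00 = 14 hours 30 minutes.

14 hours 30 minutes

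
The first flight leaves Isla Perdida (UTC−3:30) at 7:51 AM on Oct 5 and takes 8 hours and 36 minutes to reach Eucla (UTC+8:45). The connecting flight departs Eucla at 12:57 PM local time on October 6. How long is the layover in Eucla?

8 hours 15 minutes

Convert departure to UTC: 7:51 AM + 3:30 = 11:21 AM UTC on Oct 5.
Add 8 hours and 36 minutes flight time → 7:57 PM UTC.
Eucla is UTC+8:45, so local arrival = 7:57 PM + 8:45 = 4:42 AM on Oct 6.
Layover = 12:57 PM − 4:42 AM = 8 hours 15 minutes.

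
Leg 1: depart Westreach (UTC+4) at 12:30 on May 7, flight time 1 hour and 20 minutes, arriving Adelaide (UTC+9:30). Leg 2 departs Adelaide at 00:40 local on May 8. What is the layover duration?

Convert departure to UTC: 12:30 − 4:00 = 08:30 UTC on May 7.
Add 1 hour and 20 minutes flight time → 09:50 UTC.
Adelaide is UTC+9:30, so local arrival = 09:50 + 9:30 = 19:20 on May 7.
Layover = 00:40 − 19:20 (+1 day) = 5 hours 20 minutes.

5 hours 20 minutes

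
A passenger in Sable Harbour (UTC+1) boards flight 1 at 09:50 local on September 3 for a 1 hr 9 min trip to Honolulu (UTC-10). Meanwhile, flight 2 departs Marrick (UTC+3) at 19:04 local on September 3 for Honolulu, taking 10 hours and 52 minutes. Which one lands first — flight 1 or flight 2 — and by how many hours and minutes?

Flight 1 in UTC: 09:50 − 1:00 = 08:50 on Sep 3.
+1 hour and 9 minutes → arrive 09:59 UTC on Sep 3.
Flight 2 in UTC: 19:04 − 3:00 = 16:04 on Sep 3.
+10 hours 52 minutes → arrive 02:56 UTC on Sep 4.
Flight 1 lands earlier by 16 hours 57 minutes.

the first, by 16 hours 57 minutes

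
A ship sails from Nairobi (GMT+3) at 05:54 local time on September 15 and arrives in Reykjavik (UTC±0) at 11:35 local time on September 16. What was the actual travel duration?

32 hours 41 minutes

Departure in UTC: 05:54 − 3:00 = 02:54 on Sep 15.
Arrival is already UTC: 11:35 on Sep 16.
Elapsed = 11:35 − 02:54 (+1 day) = 32 hours 41 minutes.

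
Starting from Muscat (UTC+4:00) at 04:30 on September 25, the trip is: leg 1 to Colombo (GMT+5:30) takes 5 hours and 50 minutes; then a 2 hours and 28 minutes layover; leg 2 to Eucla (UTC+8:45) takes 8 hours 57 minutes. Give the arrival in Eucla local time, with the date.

02:30 on September 26

Convert departure to UTC: 04:30 − 4:00 = 00:30 UTC on Sep 25.
Add 5 hours 50 minutes leg 1 → 06:20 UTC.
Add 2 hours 28 minutes layover in Colombo → 08:48 UTC.
Add 8 hours and 57 minutes leg 2 → 17:45 UTC.
Eucla is UTC+8:45, so local arrival = 17:45 + 8:45 = 02:30 on Sep 26.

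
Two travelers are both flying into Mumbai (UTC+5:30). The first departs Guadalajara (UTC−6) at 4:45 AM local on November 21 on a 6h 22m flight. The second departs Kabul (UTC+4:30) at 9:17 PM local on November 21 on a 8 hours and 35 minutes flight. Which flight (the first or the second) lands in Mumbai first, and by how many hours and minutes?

the first, by 8 hours 15 minutes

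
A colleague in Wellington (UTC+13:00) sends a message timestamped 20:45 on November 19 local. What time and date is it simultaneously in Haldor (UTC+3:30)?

In UTC: 20:45 − 13:00 = 07:45 on Nov 19.
Haldor is UTC+3:30: 07:45 + 3:30 = 11:15 on Nov 19.

11:15 on November 19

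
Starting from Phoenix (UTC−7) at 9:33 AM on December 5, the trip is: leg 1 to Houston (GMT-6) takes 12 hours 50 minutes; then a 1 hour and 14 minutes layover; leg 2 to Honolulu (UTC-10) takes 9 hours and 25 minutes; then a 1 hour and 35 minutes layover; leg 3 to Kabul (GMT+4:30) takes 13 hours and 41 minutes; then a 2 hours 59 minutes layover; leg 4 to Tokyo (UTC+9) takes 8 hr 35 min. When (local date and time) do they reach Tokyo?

Convert departure to UTC: 9:33 AM + 7:00 = 4:33 PM UTC on Dec 5.
Add 12 hours and 50 minutes leg 1 → 5:23 AM UTC (Dec 6).
Add 1 hour and 14 minutes layover in Houston → 6:37 AM UTC.
Add 9 hours and 25 minutes leg 2 → 4:02 PM UTC.
Add 1 hour and 35 minutes layover in Honolulu → 5:37 PM UTC.
Add 13 hours 41 minutes leg 3 → 7:18 AM UTC (Dec 7).
Add 2 hours 59 minutes layover in Kabul → 10:17 AM UTC.
Add 8 hours 35 minutes leg 4 → 6:52 PM UTC.
Tokyo is UTC+9:00, so local arrival = 6:52 PM + 9:00 = 3:52 AM on Dec 8.

3:52 AM on Dec 8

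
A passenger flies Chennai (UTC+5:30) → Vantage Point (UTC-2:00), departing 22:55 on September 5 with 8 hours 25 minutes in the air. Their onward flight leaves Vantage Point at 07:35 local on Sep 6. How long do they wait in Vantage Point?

7 hours 45 minutes

Convert departure to UTC: 22:55 − 5:30 = 17:25 UTC on Sep 5.
Add 8 hours 25 minutes flight time → 01:50 UTC (Sep 6).
Vantage Point is UTC−2:00, so local arrival = 01:50 − 2:00 = 23:50 on Sep 5.
Layover = 07:35 − 23:50 (+1 day) = 7 hours 45 minutes.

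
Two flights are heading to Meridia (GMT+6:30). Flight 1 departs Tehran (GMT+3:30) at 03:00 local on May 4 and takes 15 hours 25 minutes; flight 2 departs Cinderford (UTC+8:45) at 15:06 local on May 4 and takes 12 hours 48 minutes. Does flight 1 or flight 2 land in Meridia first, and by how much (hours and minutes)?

the first, by 4 hours 14 minutes

Flight 1 in UTC: 03:00 − 3:30 = 23:30 on May 3.
+15 hours and 25 minutes → arrive 14:55 UTC on May 4.
Flight 2 in UTC: 15:06 − 8:45 = 06:21 on May 4.
+12 hours and 48 minutes → arrive 19:09 UTC on May 4.
Flight 1 lands earlier by 4 hours 14 minutes.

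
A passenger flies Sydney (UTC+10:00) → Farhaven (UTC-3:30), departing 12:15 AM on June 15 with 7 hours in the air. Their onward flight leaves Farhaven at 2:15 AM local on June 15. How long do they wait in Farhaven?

8 hours 30 minutes

Convert departure to UTC: 12:15 AM − 10:00 = 2:15 PM UTC on Jun 14.
Add 7 hours flight time → 9:15 PM UTC.
Farhaven is UTC−3:30, so local arrival = 9:15 PM − 3:30 = 5:45 PM on Jun 14.
Layover = 2:15 AM − 5:45 PM (+1 day) = 8 hours 30 minutes.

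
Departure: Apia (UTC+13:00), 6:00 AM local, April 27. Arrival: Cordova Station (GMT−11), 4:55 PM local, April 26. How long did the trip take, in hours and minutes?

10 hours 55 minutes

Departure in UTC: 6:00 AM − 13:00 = 5:00 PM on Apr 26.
Arrival in UTC: 4:55 PM + 11:00 = 3:55 AM on Apr 27.
Elapsed = 3:55 AM − 5:00 PM (+1 day) = 10 hours 55 minutes.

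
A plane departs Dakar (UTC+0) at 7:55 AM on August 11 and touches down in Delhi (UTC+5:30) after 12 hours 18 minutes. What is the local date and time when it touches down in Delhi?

Dakar is at UTC+0, so departure is already 7:55 AM UTC on Aug 11.
Add 12 hours 18 minutes travel time → 8:13 PM UTC.
Delhi is UTC+5:30, so local arrival = 8:13 PM + 5:30 = 1:43 AM on Aug 12.

1:43 AM on August 12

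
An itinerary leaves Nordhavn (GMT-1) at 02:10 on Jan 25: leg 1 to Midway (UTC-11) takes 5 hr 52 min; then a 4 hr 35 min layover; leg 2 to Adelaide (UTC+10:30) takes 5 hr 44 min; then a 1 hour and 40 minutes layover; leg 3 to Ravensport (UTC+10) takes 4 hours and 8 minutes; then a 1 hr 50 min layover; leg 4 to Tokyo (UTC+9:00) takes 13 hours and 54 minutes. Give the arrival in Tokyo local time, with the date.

01:53 on January 27

Convert departure to UTC: 02:10 + 1:00 = 03:10 UTC on Jan 25.
Add 5 hours and 52 minutes leg 1 → 09:02 UTC.
Add 4 hours 35 minutes layover in Midway → 13:37 UTC.
Add 5 hours and 44 minutes leg 2 → 19:21 UTC.
Add 1 hour and 40 minutes layover in Adelaide → 21:01 UTC.
Add 4 hours and 8 minutes leg 3 → 01:09 UTC (Jan 26).
Add 1 hour and 50 minutes layover in Ravensport → 02:59 UTC.
Add 13 hours 54 minutes leg 4 → 16:53 UTC.
Tokyo is UTC+9:00, so local arrival = 16:53 + 9:00 = 01:53 on Jan 27.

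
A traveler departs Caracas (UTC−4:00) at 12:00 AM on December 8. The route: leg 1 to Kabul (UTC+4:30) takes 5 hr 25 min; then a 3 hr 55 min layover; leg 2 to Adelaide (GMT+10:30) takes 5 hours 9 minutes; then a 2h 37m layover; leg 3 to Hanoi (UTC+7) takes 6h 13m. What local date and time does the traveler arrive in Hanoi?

Convert departure to UTC: 12:00 AM + 4:00 = 4:00 AM UTC on Dec 8.
Add 5 hours 25 minutes leg 1 → 9:25 AM UTC.
Add 3 hours 55 minutes layover in Kabul → 1:20 PM UTC.
Add 5 hours 9 minutes leg 2 → 6:29 PM UTC.
Add 2 hours 37 minutes layover in Adelaide → 9:06 PM UTC.
Add 6 hours 13 minutes leg 3 → 3:19 AM UTC (Dec 9).
Hanoi is UTC+7:00, so local arrival = 3:19 AM + 7:00 = 10:19 AM on Dec 9.

10:19 AM on December 9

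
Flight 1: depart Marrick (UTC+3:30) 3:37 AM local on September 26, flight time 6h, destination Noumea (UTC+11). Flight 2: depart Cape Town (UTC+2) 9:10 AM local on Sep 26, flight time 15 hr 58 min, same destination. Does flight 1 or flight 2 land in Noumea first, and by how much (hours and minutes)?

the first, by 17 hours 1 minute

Flight 1 in UTC: 3:37 AM − 3:30 = 12:07 AM on Sep 26.
+6 hours → arrive 6:07 AM UTC on Sep 26.
Flight 2 in UTC: 9:10 AM − 2:00 = 7:10 AM on Sep 26.
+15 hours 58 minutes → arrive 11:08 PM UTC on Sep 26.
Flight 1 lands earlier by 17 hours 1 minute.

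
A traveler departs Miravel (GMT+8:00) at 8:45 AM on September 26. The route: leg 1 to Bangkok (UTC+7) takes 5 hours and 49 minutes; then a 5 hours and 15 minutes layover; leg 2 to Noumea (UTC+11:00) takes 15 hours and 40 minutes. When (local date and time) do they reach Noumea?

Convert departure to UTC: 8:45 AM − 8:00 = 12:45 AM UTC on Sep 26.
Add 5 hours and 49 minutes leg 1 → 6:34 AM UTC.
Add 5 hours and 15 minutes layover in Bangkok → 11:49 AM UTC.
Add 15 hours and 40 minutes leg 2 → 3:29 AM UTC (Sep 27).
Noumea is UTC+11:00, so local arrival = 3:29 AM + 11:00 = 2:29 PM on Sep 27.

2:29 PM on September 27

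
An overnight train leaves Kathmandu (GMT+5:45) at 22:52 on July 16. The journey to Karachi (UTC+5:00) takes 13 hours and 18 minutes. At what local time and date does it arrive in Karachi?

11:25 on July 17

Convert departure to UTC: 22:52 − 5:45 = 17:07 UTC on Jul 16.
Add 13 hours 18 minutes travel time → 06:25 UTC (Jul 17).
Karachi is UTC+5:00, so local arrival = 06:25 + 5:00 = 11:25 on Jul 17.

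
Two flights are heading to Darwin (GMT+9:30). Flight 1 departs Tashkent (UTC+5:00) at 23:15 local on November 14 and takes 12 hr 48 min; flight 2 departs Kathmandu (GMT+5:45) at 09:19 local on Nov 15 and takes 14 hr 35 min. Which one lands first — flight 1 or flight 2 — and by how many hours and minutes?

the first, by 11 hours 6 minutes

Flight 1 in UTC: 23:15 − 5:00 = 18:15 on Nov 14.
+12 hours 48 minutes → arrive 07:03 UTC on Nov 15.
Flight 2 in UTC: 09:19 − 5:45 = 03:34 on Nov 15.
+14 hours and 35 minutes → arrive 18:09 UTC on Nov 15.
Flight 1 lands earlier by 11 hours 6 minutes.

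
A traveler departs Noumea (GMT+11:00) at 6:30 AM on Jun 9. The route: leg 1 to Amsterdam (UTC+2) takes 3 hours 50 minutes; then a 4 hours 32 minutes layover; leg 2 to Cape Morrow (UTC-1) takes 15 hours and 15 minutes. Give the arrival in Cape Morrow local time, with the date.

6:07 PM on June 9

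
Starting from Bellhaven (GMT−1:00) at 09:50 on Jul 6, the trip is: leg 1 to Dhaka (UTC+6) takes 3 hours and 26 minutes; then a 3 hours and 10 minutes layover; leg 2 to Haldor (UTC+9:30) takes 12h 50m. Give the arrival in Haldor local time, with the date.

15:46 on Jul 7

Convert departure to UTC: 09:50 + 1:00 = 10:50 UTC on Jul 6.
Add 3 hours 26 minutes leg 1 → 14:16 UTC.
Add 3 hours 10 minutes layover in Dhaka → 17:26 UTC.
Add 12 hours 50 minutes leg 2 → 06:16 UTC (Jul 7).
Haldor is UTC+9:30, so local arrival = 06:16 + 9:30 = 15:46 on Jul 7.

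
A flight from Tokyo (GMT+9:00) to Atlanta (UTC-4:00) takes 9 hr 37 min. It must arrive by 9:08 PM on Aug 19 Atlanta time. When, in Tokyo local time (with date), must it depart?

12:31 AM on August 20

Target arrival in UTC: 9:08 PM + 4:00 = 1:08 AM on Aug 20.
Subtract 9 hours 37 minutes → departure 3:31 PM UTC on Aug 19.
Tokyo is UTC+9:00: 3:31 PM + 9:00 = 12:31 AM on Aug 20.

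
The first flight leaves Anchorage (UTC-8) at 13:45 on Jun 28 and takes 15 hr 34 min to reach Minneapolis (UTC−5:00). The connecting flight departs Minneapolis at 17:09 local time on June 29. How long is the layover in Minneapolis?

8 hours 50 minutes

Convert departure to UTC: 13:45 + 8:00 = 21:45 UTC on Jun 28.
Add 15 hours 34 minutes flight time → 13:19 UTC (Jun 29).
Minneapolis is UTC−5:00, so local arrival = 13:19 − 5:00 = 08:19 on Jun 29.
Layover = 17:09 − 08:19 = 8 hours 50 minutes.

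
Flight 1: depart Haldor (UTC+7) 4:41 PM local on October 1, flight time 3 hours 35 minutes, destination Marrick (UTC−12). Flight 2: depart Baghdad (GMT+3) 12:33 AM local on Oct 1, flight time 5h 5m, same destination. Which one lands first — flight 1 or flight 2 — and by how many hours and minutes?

Flight 1 in UTC: 4:41 PM − 7:00 = 9:41 AM on Oct 1.
+3 hours 35 minutes → arrive 1:16 PM UTC on Oct 1.
Flight 2 in UTC: 12:33 AM − 3:00 = 9:33 PM on Sep 30.
+5 hours and 5 minutes → arrive 2:38 AM UTC on Oct 1.
Flight 2 lands earlier by 10 hours 38 minutes.

the second, by 10 hours 38 minutes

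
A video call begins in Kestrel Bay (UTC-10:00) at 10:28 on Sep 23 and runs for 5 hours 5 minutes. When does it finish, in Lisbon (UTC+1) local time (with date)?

02:33 on September 24

Convert start to UTC: 10:28 + 10:00 = 20:28 UTC on Sep 23.
Add 5 hours and 5 minutes duration → 01:33 UTC (Sep 24).
Lisbon is UTC+1:00, so local end time = 01:33 + 1:00 = 02:33 on Sep 24.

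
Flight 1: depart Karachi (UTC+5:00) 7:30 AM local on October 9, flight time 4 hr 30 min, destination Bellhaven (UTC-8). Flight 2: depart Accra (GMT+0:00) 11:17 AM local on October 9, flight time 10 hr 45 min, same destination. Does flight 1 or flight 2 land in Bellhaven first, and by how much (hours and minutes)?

Flight 1 in UTC: 7:30 AM − 5:00 = 2:30 AM on Oct 9.
+4 hours and 30 minutes → arrive 7:00 AM UTC on Oct 9.
Flight 2 departs at 11:17 AM UTC (Oct 9).
+10 hours and 45 minutes → arrive 10:02 PM UTC on Oct 9.
Flight 1 lands earlier by 15 hours 2 minutes.

the first, by 15 hours 2 minutes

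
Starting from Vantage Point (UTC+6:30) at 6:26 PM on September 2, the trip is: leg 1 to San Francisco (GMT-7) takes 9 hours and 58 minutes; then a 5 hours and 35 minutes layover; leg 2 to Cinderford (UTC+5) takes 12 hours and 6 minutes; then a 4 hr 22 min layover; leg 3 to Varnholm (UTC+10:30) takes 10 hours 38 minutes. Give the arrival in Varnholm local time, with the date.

5:05 PM on September 4

Convert departure to UTC: 6:26 PM − 6:30 = 11:56 AM UTC on Sep 2.
Add 9 hours 58 minutes leg 1 → 9:54 PM UTC.
Add 5 hours 35 minutes layover in San Francisco → 3:29 AM UTC (Sep 3).
Add 12 hours and 6 minutes leg 2 → 3:35 PM UTC.
Add 4 hours and 22 minutes layover in Cinderford → 7:57 PM UTC.
Add 10 hours 38 minutes leg 3 → 6:35 AM UTC (Sep 4).
Varnholm is UTC+10:30, so local arrival = 6:35 AM + 10:30 = 5:05 PM on Sep 4.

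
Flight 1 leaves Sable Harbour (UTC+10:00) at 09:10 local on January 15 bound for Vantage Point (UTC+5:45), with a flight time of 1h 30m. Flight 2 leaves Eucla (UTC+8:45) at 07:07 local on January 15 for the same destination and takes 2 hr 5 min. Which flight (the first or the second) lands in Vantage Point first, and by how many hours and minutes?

the second, by 13 minutes

Flight 1 in UTC: 09:10 − 10:00 = 23:10 on Jan 14.
+1 hour 30 minutes → arrive 00:40 UTC on Jan 15.
Flight 2 in UTC: 07:07 − 8:45 = 22:22 on Jan 14.
+2 hours 5 minutes → arrive 00:27 UTC on Jan 15.
Flight 2 lands earlier by 13 minutes.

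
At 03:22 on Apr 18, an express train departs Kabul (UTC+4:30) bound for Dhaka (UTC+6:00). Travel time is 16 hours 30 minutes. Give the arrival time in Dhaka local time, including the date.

21:22 on April 18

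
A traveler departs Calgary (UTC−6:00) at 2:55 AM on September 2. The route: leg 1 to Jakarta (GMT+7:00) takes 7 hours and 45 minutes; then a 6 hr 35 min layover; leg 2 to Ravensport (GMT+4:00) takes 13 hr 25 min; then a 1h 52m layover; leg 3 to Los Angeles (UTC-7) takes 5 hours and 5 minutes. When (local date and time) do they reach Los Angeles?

12:37 PM on September 3

Convert departure to UTC: 2:55 AM + 6:00 = 8:55 AM UTC on Sep 2.
Add 7 hours 45 minutes leg 1 → 4:40 PM UTC.
Add 6 hours 35 minutes layover in Jakarta → 11:15 PM UTC.
Add 13 hours and 25 minutes leg 2 → 12:40 PM UTC (Sep 3).
Add 1 hour and 52 minutes layover in Ravensport → 2:32 PM UTC.
Add 5 hours 5 minutes leg 3 → 7:37 PM UTC.
Los Angeles is UTC−7:00, so local arrival = 7:37 PM − 7:00 = 12:37 PM on Sep 3.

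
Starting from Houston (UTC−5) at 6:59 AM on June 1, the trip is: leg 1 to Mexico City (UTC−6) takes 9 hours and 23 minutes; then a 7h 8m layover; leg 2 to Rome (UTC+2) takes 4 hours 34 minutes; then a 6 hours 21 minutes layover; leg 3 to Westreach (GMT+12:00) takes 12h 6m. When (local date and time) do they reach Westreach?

Convert departure to UTC: 6:59 AM + 5:00 = 11:59 AM UTC on Jun 1.
Add 9 hours 23 minutes leg 1 → 9:22 PM UTC.
Add 7 hours 8 minutes layover in Mexico City → 4:30 AM UTC (Jun 2).
Add 4 hours and 34 minutes leg 2 → 9:04 AM UTC.
Add 6 hours 21 minutes layover in Rome → 3:25 PM UTC.
Add 12 hours and 6 minutes leg 3 → 3:31 AM UTC (Jun 3).
Westreach is UTC+12:00, so local arrival = 3:31 AM + 12:00 = 3:31 PM on Jun 3.

3:31 PM on June 3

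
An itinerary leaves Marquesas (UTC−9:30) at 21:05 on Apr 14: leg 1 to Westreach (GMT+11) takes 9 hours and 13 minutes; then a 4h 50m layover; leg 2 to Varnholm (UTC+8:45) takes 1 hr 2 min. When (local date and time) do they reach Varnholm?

06:25 on April 16

Convert departure to UTC: 21:05 + 9:30 = 06:35 UTC on Apr 15.
Add 9 hours and 13 minutes leg 1 → 15:48 UTC.
Add 4 hours 50 minutes layover in Westreach → 20:38 UTC.
Add 1 hour and 2 minutes leg 2 → 21:40 UTC.
Varnholm is UTC+8:45, so local arrival = 21:40 + 8:45 = 06:25 on Apr 16.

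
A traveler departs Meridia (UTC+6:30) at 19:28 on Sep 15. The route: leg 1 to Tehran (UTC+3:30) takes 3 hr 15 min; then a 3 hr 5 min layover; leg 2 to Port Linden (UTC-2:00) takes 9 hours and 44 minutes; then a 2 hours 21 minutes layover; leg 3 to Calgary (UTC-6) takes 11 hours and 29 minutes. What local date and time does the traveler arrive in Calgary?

Convert departure to UTC: 19:28 − 6:30 = 12:58 UTC on Sep 15.
Add 3 hours 15 minutes leg 1 → 16:13 UTC.
Add 3 hours 5 minutes layover in Tehran → 19:18 UTC.
Add 9 hours 44 minutes leg 2 → 05:02 UTC (Sep 16).
Add 2 hours 21 minutes layover in Port Linden → 07:23 UTC.
Add 11 hours and 29 minutes leg 3 → 18:52 UTC.
Calgary is UTC−6:00, so local arrival = 18:52 − 6:00 = 12:52 on Sep 16.

12:52 on Sep 16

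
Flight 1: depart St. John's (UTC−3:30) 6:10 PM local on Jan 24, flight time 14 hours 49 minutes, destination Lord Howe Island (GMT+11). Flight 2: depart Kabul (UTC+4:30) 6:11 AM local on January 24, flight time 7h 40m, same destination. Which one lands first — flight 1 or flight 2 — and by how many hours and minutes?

Flight 1 in UTC: 6:10 PM + 3:30 = 9:40 PM on Jan 24.
+14 hours and 49 minutes → arrive 12:29 PM UTC on Jan 25.
Flight 2 in UTC: 6:11 AM − 4:30 = 1:41 AM on Jan 24.
+7 hours 40 minutes → arrive 9:21 AM UTC on Jan 24.
Flight 2 lands earlier by 27 hours 8 minutes.

the second, by 27 hours 8 minutes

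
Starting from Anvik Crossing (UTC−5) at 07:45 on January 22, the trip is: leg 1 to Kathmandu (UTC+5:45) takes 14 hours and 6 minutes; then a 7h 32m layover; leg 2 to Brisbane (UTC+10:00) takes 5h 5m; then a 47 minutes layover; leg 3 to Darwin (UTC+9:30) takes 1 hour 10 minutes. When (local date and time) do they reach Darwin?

02:55 on January 24

Convert departure to UTC: 07:45 + 5:00 = 12:45 UTC on Jan 22.
Add 14 hours and 6 minutes leg 1 → 02:51 UTC (Jan 23).
Add 7 hours and 32 minutes layover in Kathmandu → 10:23 UTC.
Add 5 hours and 5 minutes leg 2 → 15:28 UTC.
Add 47 minutes layover in Brisbane → 16:15 UTC.
Add 1 hour 10 minutes leg 3 → 17:25 UTC.
Darwin is UTC+9:30, so local arrival = 17:25 + 9:30 = 02:55 on Jan 24.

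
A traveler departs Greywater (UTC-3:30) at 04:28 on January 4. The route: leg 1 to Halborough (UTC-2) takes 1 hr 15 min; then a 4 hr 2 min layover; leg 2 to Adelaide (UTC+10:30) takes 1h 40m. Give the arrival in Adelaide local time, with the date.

Convert departure to UTC: 04:28 + 3:30 = 07:58 UTC on Jan 4.
Add 1 hour and 15 minutes leg 1 → 09:13 UTC.
Add 4 hours and 2 minutes layover in Halborough → 13:15 UTC.
Add 1 hour and 40 minutes leg 2 → 14:55 UTC.
Adelaide is UTC+10:30, so local arrival = 14:55 + 10:30 = 01:25 on Jan 5.

01:25 on Jan 5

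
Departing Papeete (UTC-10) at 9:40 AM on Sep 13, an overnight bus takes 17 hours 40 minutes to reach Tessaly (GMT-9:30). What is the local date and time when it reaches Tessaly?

3:50 AM on Sep 14

Convert departure to UTC: 9:40 AM + 10:00 = 7:40 PM UTC on Sep 13.
Add 17 hours 40 minutes travel time → 1:20 PM UTC (Sep 14).
Tessaly is UTC−9:30, so local arrival = 1:20 PM − 9:30 = 3:50 AM on Sep 14.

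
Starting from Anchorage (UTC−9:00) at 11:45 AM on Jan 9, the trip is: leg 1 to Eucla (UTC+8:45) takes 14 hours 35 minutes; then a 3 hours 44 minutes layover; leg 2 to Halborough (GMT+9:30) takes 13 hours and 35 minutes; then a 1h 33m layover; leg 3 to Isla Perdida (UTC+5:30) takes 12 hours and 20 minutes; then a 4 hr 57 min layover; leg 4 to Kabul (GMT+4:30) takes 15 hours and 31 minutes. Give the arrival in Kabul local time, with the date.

Convert departure to UTC: 11:45 AM + 9:00 = 8:45 PM UTC on Jan 9.
Add 14 hours 35 minutes leg 1 → 11:20 AM UTC (Jan 10).
Add 3 hours 44 minutes layover in Eucla → 3:04 PM UTC.
Add 13 hours 35 minutes leg 2 → 4:39 AM UTC (Jan 11).
Add 1 hour and 33 minutes layover in Halborough → 6:12 AM UTC.
Add 12 hours 20 minutes leg 3 → 6:32 PM UTC.
Add 4 hours 57 minutes layover in Isla Perdida → 11:29 PM UTC.
Add 15 hours 31 minutes leg 4 → 3:00 PM UTC (Jan 12).
Kabul is UTC+4:30, so local arrival = 3:00 PM + 4:30 = 7:30 PM on Jan 12.

7:30 PM on Jan 12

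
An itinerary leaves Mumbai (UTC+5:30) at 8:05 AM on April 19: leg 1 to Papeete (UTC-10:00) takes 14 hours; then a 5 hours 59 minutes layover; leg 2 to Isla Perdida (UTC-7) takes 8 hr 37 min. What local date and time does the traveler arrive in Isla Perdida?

Convert departure to UTC: 8:05 AM − 5:30 = 2:35 AM UTC on Apr 19.
Add 14 hours leg 1 → 4:35 PM UTC.
Add 5 hours 59 minutes layover in Papeete → 10:34 PM UTC.
Add 8 hours 37 minutes leg 2 → 7:11 AM UTC (Apr 20).
Isla Perdida is UTC−7:00, so local arrival = 7:11 AM − 7:00 = 12:11 AM on Apr 20.

12:11 AM on April 20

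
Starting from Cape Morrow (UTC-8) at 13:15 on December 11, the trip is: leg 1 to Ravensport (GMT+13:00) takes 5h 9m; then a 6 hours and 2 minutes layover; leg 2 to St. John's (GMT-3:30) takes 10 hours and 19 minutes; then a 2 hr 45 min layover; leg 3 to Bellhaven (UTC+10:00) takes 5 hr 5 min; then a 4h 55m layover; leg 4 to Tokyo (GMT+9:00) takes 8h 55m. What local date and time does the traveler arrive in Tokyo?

01:25 on Dec 14

Convert departure to UTC: 13:15 + 8:00 = 21:15 UTC on Dec 11.
Add 5 hours and 9 minutes leg 1 → 02:24 UTC (Dec 12).
Add 6 hours and 2 minutes layover in Ravensport → 08:26 UTC.
Add 10 hours 19 minutes leg 2 → 18:45 UTC.
Add 2 hours and 45 minutes layover in St. John's → 21:30 UTC.
Add 5 hours 5 minutes leg 3 → 02:35 UTC (Dec 13).
Add 4 hours and 55 minutes layover in Bellhaven → 07:30 UTC.
Add 8 hours and 55 minutes leg 4 → 16:25 UTC.
Tokyo is UTC+9:00, so local arrival = 16:25 + 9:00 = 01:25 on Dec 14.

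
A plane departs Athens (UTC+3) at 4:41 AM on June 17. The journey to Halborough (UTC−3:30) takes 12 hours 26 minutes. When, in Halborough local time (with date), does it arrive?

10:37 AM on June 17

Halborough is 6:30 behind Athens.
After 12 hours 26 minutes it is 5:07 PM in Athens.
Shift by the zone difference: 5:07 PM − 6:30 = 10:37 AM on Jun 17 in Halborough.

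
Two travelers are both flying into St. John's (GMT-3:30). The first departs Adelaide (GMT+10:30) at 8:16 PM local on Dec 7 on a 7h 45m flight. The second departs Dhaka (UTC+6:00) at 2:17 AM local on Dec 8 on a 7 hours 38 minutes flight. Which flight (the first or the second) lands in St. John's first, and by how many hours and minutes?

the first, by 10 hours 24 minutes

Flight 1 in UTC: 8:16 PM − 10:30 = 9:46 AM on Dec 7.
+7 hours 45 minutes → arrive 5:31 PM UTC on Dec 7.
Flight 2 in UTC: 2:17 AM − 6:00 = 8:17 PM on Dec 7.
+7 hours 38 minutes → arrive 3:55 AM UTC on Dec 8.
Flight 1 lands earlier by 10 hours 24 minutes.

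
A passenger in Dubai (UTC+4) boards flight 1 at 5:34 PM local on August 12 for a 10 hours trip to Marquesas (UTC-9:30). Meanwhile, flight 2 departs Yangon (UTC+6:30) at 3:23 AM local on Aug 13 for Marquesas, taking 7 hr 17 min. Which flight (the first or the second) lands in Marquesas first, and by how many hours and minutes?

Flight 1 in UTC: 5:34 PM − 4:00 = 1:34 PM on Aug 12.
+10 hours → arrive 11:34 PM UTC on Aug 12.
Flight 2 in UTC: 3:23 AM − 6:30 = 8:53 PM on Aug 12.
+7 hours and 17 minutes → arrive 4:10 AM UTC on Aug 13.
Flight 1 lands earlier by 4 hours 36 minutes.

the first, by 4 hours 36 minutes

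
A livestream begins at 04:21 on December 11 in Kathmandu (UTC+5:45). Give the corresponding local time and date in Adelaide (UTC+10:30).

In UTC: 04:21 − 5:45 = 22:36 on Dec 10.
Adelaide is UTC+10:30: 22:36 + 10:30 = 09:06 on Dec 11.

09:06 on Dec 11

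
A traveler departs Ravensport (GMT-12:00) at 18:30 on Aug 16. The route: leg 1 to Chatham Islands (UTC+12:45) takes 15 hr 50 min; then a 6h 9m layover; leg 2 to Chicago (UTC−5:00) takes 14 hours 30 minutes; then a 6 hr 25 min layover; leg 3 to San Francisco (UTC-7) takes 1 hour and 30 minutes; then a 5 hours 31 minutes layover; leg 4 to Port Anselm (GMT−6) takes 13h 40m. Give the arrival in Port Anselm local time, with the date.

16:05 on August 19

Convert departure to UTC: 18:30 + 12:00 = 06:30 UTC on Aug 17.
Add 15 hours and 50 minutes leg 1 → 22:20 UTC.
Add 6 hours 9 minutes layover in Chatham Islands → 04:29 UTC (Aug 18).
Add 14 hours and 30 minutes leg 2 → 18:59 UTC.
Add 6 hours and 25 minutes layover in Chicago → 01:24 UTC (Aug 19).
Add 1 hour and 30 minutes leg 3 → 02:54 UTC.
Add 5 hours and 31 minutes layover in San Francisco → 08:25 UTC.
Add 13 hours and 40 minutes leg 4 → 22:05 UTC.
Port Anselm is UTC−6:00, so local arrival = 22:05 − 6:00 = 16:05 on Aug 19.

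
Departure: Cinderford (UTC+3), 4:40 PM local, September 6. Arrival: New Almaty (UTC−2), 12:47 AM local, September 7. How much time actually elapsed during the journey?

13 hours 7 minutes

Departure in UTC: 4:40 PM − 3:00 = 1:40 PM on Sep 6.
Arrival in UTC: 12:47 AM + 2:00 = 2:47 AM on Sep 7.
Elapsed = 2:47 AM − 1:40 PM (+1 day) = 13 hours 7 minutes.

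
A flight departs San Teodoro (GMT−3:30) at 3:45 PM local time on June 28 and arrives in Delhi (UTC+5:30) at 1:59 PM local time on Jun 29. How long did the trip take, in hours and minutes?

13 hours 14 minutes

Departure in UTC: 3:45 PM + 3:30 = 7:15 PM on Jun 28.
Arrival in UTC: 1:59 PM − 5:30 = 8:29 AM on Jun 29.
Elapsed = 8:29 AM − 7:15 PM (+1 day) = 13 hours 14 minutes.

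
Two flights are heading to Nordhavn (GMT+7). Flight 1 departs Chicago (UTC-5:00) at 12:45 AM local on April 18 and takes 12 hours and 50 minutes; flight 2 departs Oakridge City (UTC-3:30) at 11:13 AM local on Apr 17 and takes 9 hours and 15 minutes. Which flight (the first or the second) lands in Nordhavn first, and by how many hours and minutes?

Flight 1 in UTC: 12:45 AM + 5:00 = 5:45 AM on Apr 18.
+12 hours and 50 minutes → arrive 6:35 PM UTC on Apr 18.
Flight 2 in UTC: 11:13 AM + 3:30 = 2:43 PM on Apr 17.
+9 hours 15 minutes → arrive 11:58 PM UTC on Apr 17.
Flight 2 lands earlier by 18 hours 37 minutes.

the second, by 18 hours 37 minutes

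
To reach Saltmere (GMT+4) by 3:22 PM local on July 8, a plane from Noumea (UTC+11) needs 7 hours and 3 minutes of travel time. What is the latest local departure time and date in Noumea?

Target arrival in UTC: 3:22 PM − 4:00 = 11:22 AM on Jul 8.
Subtract 7 hours 3 minutes → departure 4:19 AM UTC on Jul 8.
Noumea is UTC+11:00: 4:19 AM + 11:00 = 3:19 PM on Jul 8.

3:19 PM on July 8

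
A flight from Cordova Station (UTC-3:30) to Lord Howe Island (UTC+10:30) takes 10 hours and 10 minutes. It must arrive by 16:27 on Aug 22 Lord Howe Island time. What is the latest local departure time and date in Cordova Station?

16:17 on Aug 21

Target arrival in UTC: 16:27 − 10:30 = 05:57 on Aug 22.
Subtract 10 hours and 10 minutes → departure 19:47 UTC on Aug 21.
Cordova Station is UTC−3:30: 19:47 − 3:30 = 16:17 on Aug 21.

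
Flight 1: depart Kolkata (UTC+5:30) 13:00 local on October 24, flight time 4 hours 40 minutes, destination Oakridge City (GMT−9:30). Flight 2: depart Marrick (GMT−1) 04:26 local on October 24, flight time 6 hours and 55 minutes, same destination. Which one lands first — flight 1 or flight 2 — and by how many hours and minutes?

the first, by 11 minutes

Flight 1 in UTC: 13:00 − 5:30 = 07:30 on Oct 24.
+4 hours and 40 minutes → arrive 12:10 UTC on Oct 24.
Flight 2 in UTC: 04:26 + 1:00 = 05:26 on Oct 24.
+6 hours 55 minutes → arrive 12:21 UTC on Oct 24.
Flight 1 lands earlier by 11 minutes.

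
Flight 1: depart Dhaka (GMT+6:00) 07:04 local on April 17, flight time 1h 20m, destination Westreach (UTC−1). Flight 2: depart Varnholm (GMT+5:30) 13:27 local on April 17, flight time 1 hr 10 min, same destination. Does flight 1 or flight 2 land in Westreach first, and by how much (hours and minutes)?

the first, by 6 hours 43 minutes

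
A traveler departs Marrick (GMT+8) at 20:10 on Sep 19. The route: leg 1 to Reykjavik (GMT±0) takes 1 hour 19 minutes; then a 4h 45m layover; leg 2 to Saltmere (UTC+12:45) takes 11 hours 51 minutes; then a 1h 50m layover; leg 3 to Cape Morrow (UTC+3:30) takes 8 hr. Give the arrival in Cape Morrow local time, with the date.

19:25 on Sep 20

Convert departure to UTC: 20:10 − 8:00 = 12:10 UTC on Sep 19.
Add 1 hour 19 minutes leg 1 → 13:29 UTC.
Add 4 hours and 45 minutes layover in Reykjavik → 18:14 UTC.
Add 11 hours and 51 minutes leg 2 → 06:05 UTC (Sep 20).
Add 1 hour 50 minutes layover in Saltmere → 07:55 UTC.
Add 8 hours leg 3 → 15:55 UTC.
Cape Morrow is UTC+3:30, so local arrival = 15:55 + 3:30 = 19:25 on Sep 20.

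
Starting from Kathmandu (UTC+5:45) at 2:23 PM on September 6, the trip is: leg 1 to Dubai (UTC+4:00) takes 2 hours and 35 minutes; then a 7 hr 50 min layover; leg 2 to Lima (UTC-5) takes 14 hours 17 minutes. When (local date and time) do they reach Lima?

4:20 AM on Sep 7

Convert departure to UTC: 2:23 PM − 5:45 = 8:38 AM UTC on Sep 6.
Add 2 hours and 35 minutes leg 1 → 11:13 AM UTC.
Add 7 hours 50 minutes layover in Dubai → 7:03 PM UTC.
Add 14 hours 17 minutes leg 2 → 9:20 AM UTC (Sep 7).
Lima is UTC−5:00, so local arrival = 9:20 AM − 5:00 = 4:20 AM on Sep 7.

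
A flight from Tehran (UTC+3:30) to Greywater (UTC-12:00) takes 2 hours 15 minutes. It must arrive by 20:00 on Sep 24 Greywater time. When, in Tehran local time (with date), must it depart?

09:15 on September 25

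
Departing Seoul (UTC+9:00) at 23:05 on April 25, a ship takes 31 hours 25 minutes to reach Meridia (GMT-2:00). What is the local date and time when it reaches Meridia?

19:30 on April 26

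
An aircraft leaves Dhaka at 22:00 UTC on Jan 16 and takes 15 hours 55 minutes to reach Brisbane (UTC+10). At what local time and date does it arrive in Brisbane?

23:55 on January 17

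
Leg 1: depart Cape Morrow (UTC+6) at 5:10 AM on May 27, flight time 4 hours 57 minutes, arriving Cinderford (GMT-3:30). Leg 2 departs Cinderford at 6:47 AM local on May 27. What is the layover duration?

Convert departure to UTC: 5:10 AM − 6:00 = 11:10 PM UTC on May 26.
Add 4 hours and 57 minutes flight time → 4:07 AM UTC (May 27).
Cinderford is UTC−3:30, so local arrival = 4:07 AM − 3:30 = 12:37 AM on May 27.
Layover = 6:47 AM − 12:37 AM = 6 hours 10 minutes.

6 hours 10 minutes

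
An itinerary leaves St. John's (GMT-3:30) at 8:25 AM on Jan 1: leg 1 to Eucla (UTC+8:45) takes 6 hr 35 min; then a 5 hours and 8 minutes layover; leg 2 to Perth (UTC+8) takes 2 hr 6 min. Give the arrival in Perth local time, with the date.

9:44 AM on January 2

Convert departure to UTC: 8:25 AM + 3:30 = 11:55 AM UTC on Jan 1.
Add 6 hours 35 minutes leg 1 → 6:30 PM UTC.
Add 5 hours 8 minutes layover in Eucla → 11:38 PM UTC.
Add 2 hours and 6 minutes leg 2 → 1:44 AM UTC (Jan 2).
Perth is UTC+8:00, so local arrival = 1:44 AM + 8:00 = 9:44 AM on Jan 2.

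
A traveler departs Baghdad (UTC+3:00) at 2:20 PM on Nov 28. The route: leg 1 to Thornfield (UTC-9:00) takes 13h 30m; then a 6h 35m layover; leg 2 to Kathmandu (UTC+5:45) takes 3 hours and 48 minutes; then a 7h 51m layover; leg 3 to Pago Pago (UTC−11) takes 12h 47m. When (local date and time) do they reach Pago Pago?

Convert departure to UTC: 2:20 PM − 3:00 = 11:20 AM UTC on Nov 28.
Add 13 hours and 30 minutes leg 1 → 12:50 AM UTC (Nov 29).
Add 6 hours 35 minutes layover in Thornfield → 7:25 AM UTC.
Add 3 hours 48 minutes leg 2 → 11:13 AM UTC.
Add 7 hours and 51 minutes layover in Kathmandu → 7:04 PM UTC.
Add 12 hours and 47 minutes leg 3 → 7:51 AM UTC (Nov 30).
Pago Pago is UTC−11:00, so local arrival = 7:51 AM − 11:00 = 8:51 PM on Nov 29.

8:51 PM on November 29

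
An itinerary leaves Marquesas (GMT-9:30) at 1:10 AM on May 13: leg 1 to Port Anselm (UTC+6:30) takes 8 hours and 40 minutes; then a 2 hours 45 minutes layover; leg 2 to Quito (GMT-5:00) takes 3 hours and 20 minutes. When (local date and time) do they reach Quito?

Convert departure to UTC: 1:10 AM + 9:30 = 10:40 AM UTC on May 13.
Add 8 hours and 40 minutes leg 1 → 7:20 PM UTC.
Add 2 hours and 45 minutes layover in Port Anselm → 10:05 PM UTC.
Add 3 hours and 20 minutes leg 2 → 1:25 AM UTC (May 14).
Quito is UTC−5:00, so local arrival = 1:25 AM − 5:00 = 8:25 PM on May 13.

8:25 PM on May 13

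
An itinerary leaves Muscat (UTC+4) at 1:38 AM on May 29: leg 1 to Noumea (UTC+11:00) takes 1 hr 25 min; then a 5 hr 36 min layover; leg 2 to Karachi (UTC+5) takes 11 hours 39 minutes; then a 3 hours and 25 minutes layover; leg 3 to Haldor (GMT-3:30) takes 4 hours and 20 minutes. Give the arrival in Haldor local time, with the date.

8:33 PM on May 29

Convert departure to UTC: 1:38 AM − 4:00 = 9:38 PM UTC on May 28.
Add 1 hour 25 minutes leg 1 → 11:03 PM UTC.
Add 5 hours and 36 minutes layover in Noumea → 4:39 AM UTC (May 29).
Add 11 hours and 39 minutes leg 2 → 4:18 PM UTC.
Add 3 hours 25 minutes layover in Karachi → 7:43 PM UTC.
Add 4 hours 20 minutes leg 3 → 12:03 AM UTC (May 30).
Haldor is UTC−3:30, so local arrival = 12:03 AM − 3:30 = 8:33 PM on May 29.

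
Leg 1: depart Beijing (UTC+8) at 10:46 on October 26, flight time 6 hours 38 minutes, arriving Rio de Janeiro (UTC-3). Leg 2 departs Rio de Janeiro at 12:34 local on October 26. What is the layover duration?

Convert departure to UTC: 10:46 − 8:00 = 02:46 UTC on Oct 26.
Add 6 hours and 38 minutes flight time → 09:24 UTC.
Rio de Janeiro is UTC−3:00, so local arrival = 09:24 − 3:00 = 06:24 on Oct 26.
Layover = 12:34 − 06:24 = 6 hours 10 minutes.

6 hours 10 minutes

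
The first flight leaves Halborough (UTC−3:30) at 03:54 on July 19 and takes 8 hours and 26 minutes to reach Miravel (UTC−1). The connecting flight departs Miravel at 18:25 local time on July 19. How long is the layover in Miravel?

Convert departure to UTC: 03:54 + 3:30 = 07:24 UTC on Jul 19.
Add 8 hours and 26 minutes flight time → 15:50 UTC.
Miravel is UTC−1:00, so local arrival = 15:50 − 1:00 = 14:50 on Jul 19.
Layover = 18:25 − 14:50 = 3 hours 35 minutes.

3 hours 35 minutes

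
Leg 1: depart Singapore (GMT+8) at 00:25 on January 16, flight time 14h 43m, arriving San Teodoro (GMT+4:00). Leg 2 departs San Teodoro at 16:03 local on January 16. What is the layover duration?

4 hours 55 minutes

Convert departure to UTC: 00:25 − 8:00 = 16:25 UTC on Jan 15.
Add 14 hours and 43 minutes flight time → 07:08 UTC (Jan 16).
San Teodoro is UTC+4:00, so local arrival = 07:08 + 4:00 = 11:08 on Jan 16.
Layover = 16:03 − 11:08 = 4 hours 55 minutes.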